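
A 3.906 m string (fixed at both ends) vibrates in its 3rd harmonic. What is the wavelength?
λₙ = 2L/n = 2.604 m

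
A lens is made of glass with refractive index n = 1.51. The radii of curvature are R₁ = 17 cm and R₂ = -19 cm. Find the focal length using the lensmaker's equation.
1/f = (n − 1)(1/R₁ − 1/R₂) → f = 17.59 cm (converging lens)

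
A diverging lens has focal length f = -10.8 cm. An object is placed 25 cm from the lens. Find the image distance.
1/di = 1/f − 1/do → di = -7.542 cm (virtual image)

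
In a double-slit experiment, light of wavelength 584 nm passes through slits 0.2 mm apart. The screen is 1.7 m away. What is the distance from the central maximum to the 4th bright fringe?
y = mλL/d = 19.86 mm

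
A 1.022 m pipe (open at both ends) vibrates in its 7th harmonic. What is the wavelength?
λₙ = 2L/n = 0.292 m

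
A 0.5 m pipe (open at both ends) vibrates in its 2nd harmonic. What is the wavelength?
λₙ = 2L/n = 0.5 m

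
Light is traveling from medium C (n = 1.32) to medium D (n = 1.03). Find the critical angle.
θc = arcsin(n₂/n₁) = 51.29°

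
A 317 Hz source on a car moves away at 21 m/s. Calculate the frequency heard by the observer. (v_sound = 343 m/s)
f_obs = f·v/(v + v_s) = 298.7 Hz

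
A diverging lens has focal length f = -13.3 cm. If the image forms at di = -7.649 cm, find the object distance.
1/do = 1/f − 1/di → do = 18 cm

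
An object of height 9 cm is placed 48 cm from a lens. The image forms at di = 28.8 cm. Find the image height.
hi = (-di/do) × ho = -5.4 cm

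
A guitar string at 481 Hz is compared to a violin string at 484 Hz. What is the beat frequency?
3 Hz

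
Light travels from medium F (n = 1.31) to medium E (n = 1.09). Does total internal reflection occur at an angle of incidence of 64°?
θc = arcsin(n₂/n₁) = 56.31°; 64° > θc, so yes — total internal reflection.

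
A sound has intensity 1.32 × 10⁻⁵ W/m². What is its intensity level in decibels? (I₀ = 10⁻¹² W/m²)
β = 10·log₁₀(I/I₀) = 71.21 dB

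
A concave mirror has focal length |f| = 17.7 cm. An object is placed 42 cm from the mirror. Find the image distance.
f = +17.7 cm (concave); 1/di = 1/f − 1/do → di = 30.59 cm (real image, in front of mirror)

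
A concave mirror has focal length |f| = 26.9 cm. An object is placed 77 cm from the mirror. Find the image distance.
f = +26.9 cm (concave); 1/di = 1/f − 1/do → di = 41.34 cm (real image, in front of mirror)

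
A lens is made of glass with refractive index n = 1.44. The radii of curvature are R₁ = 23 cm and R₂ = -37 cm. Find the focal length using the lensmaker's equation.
1/f = (n − 1)(1/R₁ − 1/R₂) → f = 32.23 cm (converging lens)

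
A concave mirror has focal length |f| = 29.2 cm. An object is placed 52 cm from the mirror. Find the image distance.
f = +29.2 cm (concave); 1/di = 1/f − 1/do → di = 66.6 cm (real image, in front of mirror)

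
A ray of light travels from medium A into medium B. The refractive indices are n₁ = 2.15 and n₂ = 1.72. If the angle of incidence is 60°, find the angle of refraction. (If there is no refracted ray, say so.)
sin θ₂ = (n₁/n₂)·sin θ₁ = 1.083 > 1, so there is no refracted ray — the light undergoes total internal reflection.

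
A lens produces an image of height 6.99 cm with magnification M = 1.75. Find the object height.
ho = |hi|/|M| = 3.994 cm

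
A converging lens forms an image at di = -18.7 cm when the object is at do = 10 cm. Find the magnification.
M = −di/do = 1.87 (upright image)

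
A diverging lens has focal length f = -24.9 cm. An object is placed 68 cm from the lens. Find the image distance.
1/di = 1/f − 1/do → di = -18.23 cm (virtual image)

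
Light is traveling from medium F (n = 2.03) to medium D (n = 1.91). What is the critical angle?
θc = arcsin(n₂/n₁) = 70.2°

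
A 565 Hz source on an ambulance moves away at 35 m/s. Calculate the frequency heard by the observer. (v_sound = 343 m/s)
f_obs = f·v/(v + v_s) = 512.7 Hz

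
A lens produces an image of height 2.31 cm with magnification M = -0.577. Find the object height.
ho = |hi|/|M| = 4.003 cm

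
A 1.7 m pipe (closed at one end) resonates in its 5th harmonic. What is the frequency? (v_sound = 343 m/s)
fₙ = nv/(4L) = 252.2 Hz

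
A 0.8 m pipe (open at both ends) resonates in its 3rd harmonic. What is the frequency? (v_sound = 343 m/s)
fₙ = nv/(2L) = 643.1 Hz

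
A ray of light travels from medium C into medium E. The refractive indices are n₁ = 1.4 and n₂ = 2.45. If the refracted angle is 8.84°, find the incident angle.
sin θ₁ = (n₂/n₁)·sin θ₂ → θ₁ = 15.6°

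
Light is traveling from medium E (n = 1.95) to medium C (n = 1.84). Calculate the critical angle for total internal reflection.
θc = arcsin(n₂/n₁) = 70.66°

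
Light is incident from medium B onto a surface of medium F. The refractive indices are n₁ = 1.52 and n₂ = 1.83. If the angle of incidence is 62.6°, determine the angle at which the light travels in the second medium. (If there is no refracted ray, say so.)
sin θ₂ = (n₁/n₂)·sin θ₁ = 0.7374 → θ₂ = 47.51°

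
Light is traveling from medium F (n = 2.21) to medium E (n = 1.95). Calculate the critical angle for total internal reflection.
θc = arcsin(n₂/n₁) = 61.93°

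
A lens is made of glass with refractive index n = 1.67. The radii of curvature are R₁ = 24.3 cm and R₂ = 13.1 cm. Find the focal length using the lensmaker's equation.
1/f = (n − 1)(1/R₁ − 1/R₂) → f = -42.42 cm (diverging lens)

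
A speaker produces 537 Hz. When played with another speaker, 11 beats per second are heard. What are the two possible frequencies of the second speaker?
f₂ = 537 ± 11 Hz → 548 Hz or 526 Hz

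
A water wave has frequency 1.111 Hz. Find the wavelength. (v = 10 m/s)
λ = v/f = 9.001 m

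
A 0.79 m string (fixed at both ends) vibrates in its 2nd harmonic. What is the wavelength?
λₙ = 2L/n = 0.79 m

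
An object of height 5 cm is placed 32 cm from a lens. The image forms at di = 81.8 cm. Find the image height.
hi = (-di/do) × ho = -12.78 cm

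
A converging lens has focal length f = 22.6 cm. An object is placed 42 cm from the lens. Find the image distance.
1/di = 1/f − 1/do → di = 48.93 cm (real image)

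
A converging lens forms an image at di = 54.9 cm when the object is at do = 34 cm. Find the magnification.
M = −di/do = -1.615 (inverted image)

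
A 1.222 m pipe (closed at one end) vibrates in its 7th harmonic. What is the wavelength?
λₙ = 4L/n = 0.6983 m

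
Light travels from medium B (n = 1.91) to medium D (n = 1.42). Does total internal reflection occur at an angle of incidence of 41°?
θc = arcsin(n₂/n₁) = 48.03°; 41° < θc, so no — the ray refracts.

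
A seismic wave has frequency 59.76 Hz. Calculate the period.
T = 1/f = 0.01673 s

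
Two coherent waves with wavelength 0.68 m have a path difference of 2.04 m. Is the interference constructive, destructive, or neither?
constructive — path difference = 3λ, a whole number of wavelengths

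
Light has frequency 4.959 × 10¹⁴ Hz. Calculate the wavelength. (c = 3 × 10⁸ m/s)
λ = c/f = 605 nm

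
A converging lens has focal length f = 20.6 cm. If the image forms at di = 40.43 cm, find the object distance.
1/do = 1/f − 1/di → do = 42 cm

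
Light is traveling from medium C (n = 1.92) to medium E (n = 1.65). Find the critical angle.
θc = arcsin(n₂/n₁) = 59.25°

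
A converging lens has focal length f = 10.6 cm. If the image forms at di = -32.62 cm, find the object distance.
1/do = 1/f − 1/di → do = 8 cm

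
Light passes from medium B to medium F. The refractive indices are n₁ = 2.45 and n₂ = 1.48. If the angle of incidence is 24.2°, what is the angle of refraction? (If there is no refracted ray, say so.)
sin θ₂ = (n₁/n₂)·sin θ₁ = 0.6786 → θ₂ = 42.73°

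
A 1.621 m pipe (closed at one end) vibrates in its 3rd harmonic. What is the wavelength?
λₙ = 4L/n = 2.161 m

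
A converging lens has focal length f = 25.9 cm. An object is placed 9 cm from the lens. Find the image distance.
1/di = 1/f − 1/do → di = -13.79 cm (virtual image)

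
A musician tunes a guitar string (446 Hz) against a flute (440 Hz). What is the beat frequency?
6 Hz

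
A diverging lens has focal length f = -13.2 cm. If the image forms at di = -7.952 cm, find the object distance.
1/do = 1/f − 1/di → do = 20 cm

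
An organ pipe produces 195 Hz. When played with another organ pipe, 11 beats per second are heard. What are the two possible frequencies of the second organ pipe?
f₂ = 195 ± 11 Hz → 206 Hz or 184 Hz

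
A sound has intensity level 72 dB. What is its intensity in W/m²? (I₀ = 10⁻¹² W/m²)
I = I₀·10^(β/10) = 1.58 × 10⁻⁵ W/m²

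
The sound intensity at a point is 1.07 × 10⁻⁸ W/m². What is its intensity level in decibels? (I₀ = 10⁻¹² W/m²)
β = 10·log₁₀(I/I₀) = 40.29 dB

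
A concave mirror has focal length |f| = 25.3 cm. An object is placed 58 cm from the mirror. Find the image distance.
f = +25.3 cm (concave); 1/di = 1/f − 1/do → di = 44.87 cm (real image, in front of mirror)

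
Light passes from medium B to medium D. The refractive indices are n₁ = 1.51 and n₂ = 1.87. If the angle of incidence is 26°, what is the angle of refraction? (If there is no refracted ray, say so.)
sin θ₂ = (n₁/n₂)·sin θ₁ = 0.354 → θ₂ = 20.73°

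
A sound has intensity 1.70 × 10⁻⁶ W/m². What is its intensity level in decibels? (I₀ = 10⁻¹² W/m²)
β = 10·log₁₀(I/I₀) = 62.3 dB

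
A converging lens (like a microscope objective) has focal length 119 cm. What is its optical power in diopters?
P = 1/f = 0.8403 D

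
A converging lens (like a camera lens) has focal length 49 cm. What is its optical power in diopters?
P = 1/f = 2.041 D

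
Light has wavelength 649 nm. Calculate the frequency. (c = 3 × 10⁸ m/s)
f = c/λ = 4.622 × 10¹⁴ Hz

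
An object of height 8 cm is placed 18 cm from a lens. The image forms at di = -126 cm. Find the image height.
hi = (-di/do) × ho = 56 cm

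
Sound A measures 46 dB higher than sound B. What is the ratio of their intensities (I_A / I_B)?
I_A/I_B = 10^(Δβ/10) = 39810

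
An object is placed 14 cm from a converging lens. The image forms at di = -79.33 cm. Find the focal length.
1/f = 1/do + 1/di → f = 17 cm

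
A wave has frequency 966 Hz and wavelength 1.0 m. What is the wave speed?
v = fλ = 966 m/s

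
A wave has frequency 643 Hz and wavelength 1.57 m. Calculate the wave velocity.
v = fλ = 1010 m/s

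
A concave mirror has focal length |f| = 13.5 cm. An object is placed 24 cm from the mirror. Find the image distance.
f = +13.5 cm (concave); 1/di = 1/f − 1/do → di = 30.86 cm (real image, in front of mirror)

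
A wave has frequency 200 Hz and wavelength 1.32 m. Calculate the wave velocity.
v = fλ = 264 m/s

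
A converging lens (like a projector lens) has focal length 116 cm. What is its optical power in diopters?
P = 1/f = 0.8621 D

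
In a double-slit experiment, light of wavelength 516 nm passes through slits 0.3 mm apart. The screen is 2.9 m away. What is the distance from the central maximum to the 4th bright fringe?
y = mλL/d = 19.95 mm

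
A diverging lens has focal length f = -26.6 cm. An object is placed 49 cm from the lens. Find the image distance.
1/di = 1/f − 1/do → di = -17.24 cm (virtual image)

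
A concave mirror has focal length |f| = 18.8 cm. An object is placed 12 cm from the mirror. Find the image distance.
f = +18.8 cm (concave); 1/di = 1/f − 1/do → di = -33.18 cm (virtual image, behind mirror)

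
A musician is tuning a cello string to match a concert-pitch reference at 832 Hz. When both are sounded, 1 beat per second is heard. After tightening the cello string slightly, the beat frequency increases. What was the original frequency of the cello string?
833 Hz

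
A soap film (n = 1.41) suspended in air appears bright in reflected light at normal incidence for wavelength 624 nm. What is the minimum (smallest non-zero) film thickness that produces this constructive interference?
2nt = (m − ½)λ with m = 1 → t = (m − ½)λ/(2n) = 110.6 nm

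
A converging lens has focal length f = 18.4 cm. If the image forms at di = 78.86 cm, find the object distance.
1/do = 1/f − 1/di → do = 24 cm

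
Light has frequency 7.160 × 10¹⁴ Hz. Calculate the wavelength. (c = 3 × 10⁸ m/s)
λ = c/f = 419 nm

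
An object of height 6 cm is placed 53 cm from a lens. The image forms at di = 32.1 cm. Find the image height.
hi = (-di/do) × ho = -3.634 cm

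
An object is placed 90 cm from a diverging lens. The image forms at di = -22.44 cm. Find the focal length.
1/f = 1/do + 1/di → f = -29.89 cm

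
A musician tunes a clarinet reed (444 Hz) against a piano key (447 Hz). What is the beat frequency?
3 Hz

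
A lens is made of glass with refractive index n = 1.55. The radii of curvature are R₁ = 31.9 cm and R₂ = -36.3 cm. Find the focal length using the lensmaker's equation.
1/f = (n − 1)(1/R₁ − 1/R₂) → f = 30.87 cm (converging lens)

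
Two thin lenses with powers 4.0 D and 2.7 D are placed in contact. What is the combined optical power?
P_total = P₁ + P₂ = 6.7 D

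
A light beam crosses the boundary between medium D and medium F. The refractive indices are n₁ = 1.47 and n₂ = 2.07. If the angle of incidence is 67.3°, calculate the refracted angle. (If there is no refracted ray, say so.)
sin θ₂ = (n₁/n₂)·sin θ₁ = 0.6551 → θ₂ = 40.93°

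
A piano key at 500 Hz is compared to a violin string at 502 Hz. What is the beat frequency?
2 Hz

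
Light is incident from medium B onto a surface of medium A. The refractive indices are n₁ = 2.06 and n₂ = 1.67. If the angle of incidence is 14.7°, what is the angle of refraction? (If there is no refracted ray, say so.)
sin θ₂ = (n₁/n₂)·sin θ₁ = 0.313 → θ₂ = 18.24°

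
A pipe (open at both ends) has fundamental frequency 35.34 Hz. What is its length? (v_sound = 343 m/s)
L = v/(2f₁) = 4.853 m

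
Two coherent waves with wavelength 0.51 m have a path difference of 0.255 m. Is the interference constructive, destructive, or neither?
destructive — path difference = 0.5λ, an odd multiple of λ/2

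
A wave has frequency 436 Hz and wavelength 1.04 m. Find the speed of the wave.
v = fλ = 453.4 m/s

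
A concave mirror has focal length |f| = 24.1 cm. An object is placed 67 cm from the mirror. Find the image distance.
f = +24.1 cm (concave); 1/di = 1/f − 1/do → di = 37.64 cm (real image, in front of mirror)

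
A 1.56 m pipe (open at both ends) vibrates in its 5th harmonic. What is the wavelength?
λₙ = 2L/n = 0.624 m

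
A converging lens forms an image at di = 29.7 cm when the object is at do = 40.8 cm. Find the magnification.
M = −di/do = -0.7279 (inverted image)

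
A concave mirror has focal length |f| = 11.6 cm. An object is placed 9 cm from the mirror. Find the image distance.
f = +11.6 cm (concave); 1/di = 1/f − 1/do → di = -40.15 cm (virtual image, behind mirror)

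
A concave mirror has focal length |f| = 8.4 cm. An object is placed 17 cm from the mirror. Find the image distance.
f = +8.4 cm (concave); 1/di = 1/f − 1/do → di = 16.6 cm (real image, in front of mirror)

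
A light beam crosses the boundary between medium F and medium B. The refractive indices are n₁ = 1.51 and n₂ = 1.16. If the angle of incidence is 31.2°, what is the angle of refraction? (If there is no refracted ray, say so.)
sin θ₂ = (n₁/n₂)·sin θ₁ = 0.6743 → θ₂ = 42.4°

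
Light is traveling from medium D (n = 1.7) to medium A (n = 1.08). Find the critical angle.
θc = arcsin(n₂/n₁) = 39.44°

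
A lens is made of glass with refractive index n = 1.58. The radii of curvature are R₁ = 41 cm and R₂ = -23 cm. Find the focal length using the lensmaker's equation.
1/f = (n − 1)(1/R₁ − 1/R₂) → f = 25.4 cm (converging lens)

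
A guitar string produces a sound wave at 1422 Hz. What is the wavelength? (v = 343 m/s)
λ = v/f = 0.2412 m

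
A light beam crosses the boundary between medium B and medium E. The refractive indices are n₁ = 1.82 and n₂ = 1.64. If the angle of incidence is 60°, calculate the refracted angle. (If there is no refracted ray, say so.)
sin θ₂ = (n₁/n₂)·sin θ₁ = 0.9611 → θ₂ = 73.96°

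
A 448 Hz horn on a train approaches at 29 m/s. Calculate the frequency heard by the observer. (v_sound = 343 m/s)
f_obs = f·v/(v − v_s) = 489.4 Hz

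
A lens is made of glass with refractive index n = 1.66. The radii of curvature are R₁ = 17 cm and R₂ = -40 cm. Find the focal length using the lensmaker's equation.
1/f = (n − 1)(1/R₁ − 1/R₂) → f = 18.08 cm (converging lens)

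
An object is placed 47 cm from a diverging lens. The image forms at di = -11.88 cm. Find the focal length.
1/f = 1/do + 1/di → f = -15.9 cm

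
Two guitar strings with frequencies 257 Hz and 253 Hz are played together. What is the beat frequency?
4 Hz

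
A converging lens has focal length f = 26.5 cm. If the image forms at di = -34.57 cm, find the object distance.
1/do = 1/f − 1/di → do = 15 cm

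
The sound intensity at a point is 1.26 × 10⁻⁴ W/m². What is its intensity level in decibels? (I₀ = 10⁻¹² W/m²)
β = 10·log₁₀(I/I₀) = 81 dB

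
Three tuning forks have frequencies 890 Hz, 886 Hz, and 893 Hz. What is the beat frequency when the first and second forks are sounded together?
4 Hz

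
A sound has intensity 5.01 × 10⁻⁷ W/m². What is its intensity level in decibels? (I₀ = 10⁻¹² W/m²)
β = 10·log₁₀(I/I₀) = 57 dB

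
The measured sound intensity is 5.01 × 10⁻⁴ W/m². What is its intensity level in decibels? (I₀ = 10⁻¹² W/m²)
β = 10·log₁₀(I/I₀) = 87 dB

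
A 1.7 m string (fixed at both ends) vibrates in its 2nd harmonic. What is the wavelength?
λₙ = 2L/n = 1.7 m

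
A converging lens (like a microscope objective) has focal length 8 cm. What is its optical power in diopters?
P = 1/f = 12.5 D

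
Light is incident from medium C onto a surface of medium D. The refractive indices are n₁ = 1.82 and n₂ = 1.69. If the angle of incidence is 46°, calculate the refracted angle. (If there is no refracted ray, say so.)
sin θ₂ = (n₁/n₂)·sin θ₁ = 0.7747 → θ₂ = 50.78°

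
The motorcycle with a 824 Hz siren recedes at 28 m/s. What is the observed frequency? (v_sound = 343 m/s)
f_obs = f·v/(v + v_s) = 761.8 Hz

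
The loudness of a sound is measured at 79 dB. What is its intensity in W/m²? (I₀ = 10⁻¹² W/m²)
I = I₀·10^(β/10) = 7.94 × 10⁻⁵ W/m²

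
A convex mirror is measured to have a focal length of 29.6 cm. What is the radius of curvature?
R = 2|f| = 59.2 cm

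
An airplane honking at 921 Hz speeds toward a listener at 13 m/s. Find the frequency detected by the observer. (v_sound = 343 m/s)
f_obs = f·v/(v − v_s) = 957.3 Hz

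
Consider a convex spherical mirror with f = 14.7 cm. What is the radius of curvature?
R = 2|f| = 29.4 cm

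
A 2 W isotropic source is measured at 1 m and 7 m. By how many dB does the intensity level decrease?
Δβ = 20·log₁₀(r₂/r₁) = 16.9 dB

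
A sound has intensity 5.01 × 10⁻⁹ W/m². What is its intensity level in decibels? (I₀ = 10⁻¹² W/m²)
β = 10·log₁₀(I/I₀) = 37 dB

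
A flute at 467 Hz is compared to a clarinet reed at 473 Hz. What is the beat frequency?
6 Hz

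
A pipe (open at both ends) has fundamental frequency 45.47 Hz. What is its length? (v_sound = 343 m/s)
L = v/(2f₁) = 3.772 m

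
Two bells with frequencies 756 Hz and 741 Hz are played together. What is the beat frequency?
15 Hz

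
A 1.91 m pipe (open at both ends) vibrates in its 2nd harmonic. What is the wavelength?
λₙ = 2L/n = 1.91 m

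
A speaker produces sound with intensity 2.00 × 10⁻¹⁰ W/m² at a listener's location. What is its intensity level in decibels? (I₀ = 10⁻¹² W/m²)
β = 10·log₁₀(I/I₀) = 23.01 dB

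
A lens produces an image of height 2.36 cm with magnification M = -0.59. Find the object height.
ho = |hi|/|M| = 4 cm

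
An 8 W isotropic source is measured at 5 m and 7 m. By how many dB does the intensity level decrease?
Δβ = 20·log₁₀(r₂/r₁) = 2.923 dB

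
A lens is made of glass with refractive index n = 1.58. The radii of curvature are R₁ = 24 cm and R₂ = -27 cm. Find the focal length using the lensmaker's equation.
1/f = (n − 1)(1/R₁ − 1/R₂) → f = 21.91 cm (converging lens)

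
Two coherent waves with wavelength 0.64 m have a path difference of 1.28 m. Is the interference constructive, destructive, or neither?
constructive — path difference = 2λ, a whole number of wavelengths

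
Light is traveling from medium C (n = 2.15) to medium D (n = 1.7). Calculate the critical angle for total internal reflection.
θc = arcsin(n₂/n₁) = 52.25°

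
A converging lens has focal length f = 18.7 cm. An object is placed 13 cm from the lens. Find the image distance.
1/di = 1/f − 1/do → di = -42.65 cm (virtual image)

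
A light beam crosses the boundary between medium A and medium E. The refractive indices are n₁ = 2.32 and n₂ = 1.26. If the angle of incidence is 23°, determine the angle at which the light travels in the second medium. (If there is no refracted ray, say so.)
sin θ₂ = (n₁/n₂)·sin θ₁ = 0.7194 → θ₂ = 46.01°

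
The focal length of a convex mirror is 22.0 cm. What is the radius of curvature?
R = 2|f| = 44 cm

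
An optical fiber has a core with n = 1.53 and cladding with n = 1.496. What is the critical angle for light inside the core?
θc = arcsin(n_cladding/n_core) = 77.9°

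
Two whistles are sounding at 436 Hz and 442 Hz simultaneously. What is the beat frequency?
6 Hz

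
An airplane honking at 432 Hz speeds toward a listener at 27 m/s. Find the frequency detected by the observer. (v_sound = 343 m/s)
f_obs = f·v/(v − v_s) = 468.9 Hz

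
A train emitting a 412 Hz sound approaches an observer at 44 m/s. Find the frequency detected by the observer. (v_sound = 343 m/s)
f_obs = f·v/(v − v_s) = 472.6 Hz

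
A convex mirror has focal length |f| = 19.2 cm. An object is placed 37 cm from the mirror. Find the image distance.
f = −19.2 cm (convex); 1/di = 1/f − 1/do → di = -12.64 cm (virtual image, behind mirror)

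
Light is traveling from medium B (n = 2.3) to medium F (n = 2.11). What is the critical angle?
θc = arcsin(n₂/n₁) = 66.55°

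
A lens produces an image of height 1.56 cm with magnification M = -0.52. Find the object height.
ho = |hi|/|M| = 3 cm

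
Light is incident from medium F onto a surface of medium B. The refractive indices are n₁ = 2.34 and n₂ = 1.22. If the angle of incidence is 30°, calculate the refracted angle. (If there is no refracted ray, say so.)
sin θ₂ = (n₁/n₂)·sin θ₁ = 0.959 → θ₂ = 73.54°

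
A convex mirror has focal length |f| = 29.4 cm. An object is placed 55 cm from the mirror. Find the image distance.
f = −29.4 cm (convex); 1/di = 1/f − 1/do → di = -19.16 cm (virtual image, behind mirror)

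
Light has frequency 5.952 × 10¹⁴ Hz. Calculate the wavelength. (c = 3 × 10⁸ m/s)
λ = c/f = 504 nm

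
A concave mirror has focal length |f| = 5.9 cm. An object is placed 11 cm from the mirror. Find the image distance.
f = +5.9 cm (concave); 1/di = 1/f − 1/do → di = 12.73 cm (real image, in front of mirror)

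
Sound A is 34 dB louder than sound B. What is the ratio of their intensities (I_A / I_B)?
I_A/I_B = 10^(Δβ/10) = 2512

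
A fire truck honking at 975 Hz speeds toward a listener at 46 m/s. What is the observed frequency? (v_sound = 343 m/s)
f_obs = f·v/(v − v_s) = 1126 Hz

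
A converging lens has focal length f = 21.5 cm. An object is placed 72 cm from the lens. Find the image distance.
1/di = 1/f − 1/do → di = 30.65 cm (real image)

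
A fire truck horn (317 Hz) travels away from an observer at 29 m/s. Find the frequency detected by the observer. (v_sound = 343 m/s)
f_obs = f·v/(v + v_s) = 292.3 Hz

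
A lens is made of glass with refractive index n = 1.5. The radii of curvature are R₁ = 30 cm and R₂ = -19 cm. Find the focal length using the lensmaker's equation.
1/f = (n − 1)(1/R₁ − 1/R₂) → f = 23.27 cm (converging lens)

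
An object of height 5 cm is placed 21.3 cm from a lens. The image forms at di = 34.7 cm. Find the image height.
hi = (-di/do) × ho = -8.146 cm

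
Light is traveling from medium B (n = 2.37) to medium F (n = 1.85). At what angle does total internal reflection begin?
θc = arcsin(n₂/n₁) = 51.31°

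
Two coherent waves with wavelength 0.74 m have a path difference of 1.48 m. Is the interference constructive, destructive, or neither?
constructive — path difference = 2λ, a whole number of wavelengths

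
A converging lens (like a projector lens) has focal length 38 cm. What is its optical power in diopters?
P = 1/f = 2.632 D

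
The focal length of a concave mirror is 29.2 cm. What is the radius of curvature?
R = 2|f| = 58.4 cm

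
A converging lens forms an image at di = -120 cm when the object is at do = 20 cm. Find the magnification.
M = −di/do = 6 (upright image)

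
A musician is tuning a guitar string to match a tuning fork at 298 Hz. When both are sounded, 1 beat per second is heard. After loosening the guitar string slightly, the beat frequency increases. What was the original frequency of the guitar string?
297 Hz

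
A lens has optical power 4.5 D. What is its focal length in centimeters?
f = 1/P = 22.22 cm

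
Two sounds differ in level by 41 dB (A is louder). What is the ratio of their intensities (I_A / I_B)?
I_A/I_B = 10^(Δβ/10) = 12590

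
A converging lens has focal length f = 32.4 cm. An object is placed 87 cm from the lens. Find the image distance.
1/di = 1/f − 1/do → di = 51.63 cm (real image)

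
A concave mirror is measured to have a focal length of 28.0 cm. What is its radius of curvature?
R = 2|f| = 56 cm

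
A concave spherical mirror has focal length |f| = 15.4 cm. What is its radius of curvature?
R = 2|f| = 30.8 cm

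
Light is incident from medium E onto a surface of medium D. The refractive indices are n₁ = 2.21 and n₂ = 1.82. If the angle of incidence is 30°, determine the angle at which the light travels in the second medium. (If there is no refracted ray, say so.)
sin θ₂ = (n₁/n₂)·sin θ₁ = 0.6071 → θ₂ = 37.38°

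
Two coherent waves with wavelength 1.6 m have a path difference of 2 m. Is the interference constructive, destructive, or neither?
neither (partial) — path difference = 1.25λ, neither a whole number of wavelengths nor an odd multiple of λ/2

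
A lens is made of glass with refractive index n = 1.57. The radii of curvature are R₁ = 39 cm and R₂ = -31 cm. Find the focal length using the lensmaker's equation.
1/f = (n − 1)(1/R₁ − 1/R₂) → f = 30.3 cm (converging lens)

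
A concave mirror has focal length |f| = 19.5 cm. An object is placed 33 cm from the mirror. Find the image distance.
f = +19.5 cm (concave); 1/di = 1/f − 1/do → di = 47.67 cm (real image, in front of mirror)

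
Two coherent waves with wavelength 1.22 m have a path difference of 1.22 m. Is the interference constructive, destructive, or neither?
constructive — path difference = 1λ, a whole number of wavelengths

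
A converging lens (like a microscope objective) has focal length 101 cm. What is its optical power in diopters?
P = 1/f = 0.9901 D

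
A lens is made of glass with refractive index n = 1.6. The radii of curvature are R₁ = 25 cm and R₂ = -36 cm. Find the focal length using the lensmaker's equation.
1/f = (n − 1)(1/R₁ − 1/R₂) → f = 24.59 cm (converging lens)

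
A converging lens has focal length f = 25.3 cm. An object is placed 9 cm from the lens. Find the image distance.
1/di = 1/f − 1/do → di = -13.97 cm (virtual image)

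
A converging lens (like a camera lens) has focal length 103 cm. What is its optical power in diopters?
P = 1/f = 0.9709 D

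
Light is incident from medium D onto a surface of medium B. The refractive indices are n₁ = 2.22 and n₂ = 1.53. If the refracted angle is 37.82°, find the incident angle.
sin θ₁ = (n₂/n₁)·sin θ₂ → θ₁ = 25°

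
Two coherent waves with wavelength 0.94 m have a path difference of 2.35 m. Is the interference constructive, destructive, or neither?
destructive — path difference = 2.5λ, an odd multiple of λ/2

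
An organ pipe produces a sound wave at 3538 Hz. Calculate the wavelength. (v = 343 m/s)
λ = v/f = 0.09695 m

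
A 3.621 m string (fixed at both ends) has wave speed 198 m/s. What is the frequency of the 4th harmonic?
fₙ = nv/(2L) = 109.4 Hz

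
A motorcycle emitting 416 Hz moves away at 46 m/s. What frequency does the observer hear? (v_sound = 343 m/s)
f_obs = f·v/(v + v_s) = 366.8 Hz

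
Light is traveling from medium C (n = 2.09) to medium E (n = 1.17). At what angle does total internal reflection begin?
θc = arcsin(n₂/n₁) = 34.04°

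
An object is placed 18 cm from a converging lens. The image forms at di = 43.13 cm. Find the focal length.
1/f = 1/do + 1/di → f = 12.7 cm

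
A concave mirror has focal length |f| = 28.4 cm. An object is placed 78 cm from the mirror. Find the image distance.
f = +28.4 cm (concave); 1/di = 1/f − 1/do → di = 44.66 cm (real image, in front of mirror)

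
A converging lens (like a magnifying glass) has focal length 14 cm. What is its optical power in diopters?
P = 1/f = 7.143 D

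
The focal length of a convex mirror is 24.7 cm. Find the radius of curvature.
R = 2|f| = 49.4 cm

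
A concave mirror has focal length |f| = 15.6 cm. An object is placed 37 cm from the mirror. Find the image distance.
f = +15.6 cm (concave); 1/di = 1/f − 1/do → di = 26.97 cm (real image, in front of mirror)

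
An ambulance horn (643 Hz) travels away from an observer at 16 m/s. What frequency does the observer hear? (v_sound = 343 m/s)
f_obs = f·v/(v + v_s) = 614.3 Hz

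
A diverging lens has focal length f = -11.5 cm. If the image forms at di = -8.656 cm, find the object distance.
1/do = 1/f − 1/di → do = 35 cm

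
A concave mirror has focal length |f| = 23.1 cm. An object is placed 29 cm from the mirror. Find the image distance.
f = +23.1 cm (concave); 1/di = 1/f − 1/do → di = 113.5 cm (real image, in front of mirror)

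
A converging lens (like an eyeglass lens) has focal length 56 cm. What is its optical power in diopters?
P = 1/f = 1.786 D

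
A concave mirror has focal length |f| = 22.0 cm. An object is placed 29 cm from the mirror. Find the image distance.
f = +22.0 cm (concave); 1/di = 1/f − 1/do → di = 91.14 cm (real image, in front of mirror)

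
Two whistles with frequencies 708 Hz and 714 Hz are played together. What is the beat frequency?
6 Hz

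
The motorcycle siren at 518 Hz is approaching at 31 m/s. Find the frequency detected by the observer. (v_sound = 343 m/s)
f_obs = f·v/(v − v_s) = 569.5 Hz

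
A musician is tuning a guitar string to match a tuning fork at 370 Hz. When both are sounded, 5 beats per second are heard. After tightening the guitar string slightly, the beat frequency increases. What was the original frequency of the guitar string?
375 Hz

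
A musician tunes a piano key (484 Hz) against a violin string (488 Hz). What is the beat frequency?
4 Hz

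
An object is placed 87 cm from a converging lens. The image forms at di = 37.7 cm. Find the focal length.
1/f = 1/do + 1/di → f = 26.3 cm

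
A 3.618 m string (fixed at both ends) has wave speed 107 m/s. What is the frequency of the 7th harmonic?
fₙ = nv/(2L) = 103.5 Hz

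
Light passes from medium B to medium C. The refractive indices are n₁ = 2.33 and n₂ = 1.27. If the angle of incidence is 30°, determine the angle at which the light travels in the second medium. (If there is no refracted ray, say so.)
sin θ₂ = (n₁/n₂)·sin θ₁ = 0.9173 → θ₂ = 66.54°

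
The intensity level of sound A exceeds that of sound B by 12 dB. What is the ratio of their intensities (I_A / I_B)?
I_A/I_B = 10^(Δβ/10) = 15.85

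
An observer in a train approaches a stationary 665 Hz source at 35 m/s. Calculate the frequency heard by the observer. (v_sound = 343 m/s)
f_obs = f·(v + v_o)/v = 732.9 Hz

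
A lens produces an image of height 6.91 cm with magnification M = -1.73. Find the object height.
ho = |hi|/|M| = 3.994 cm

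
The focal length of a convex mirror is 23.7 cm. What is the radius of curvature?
R = 2|f| = 47.4 cm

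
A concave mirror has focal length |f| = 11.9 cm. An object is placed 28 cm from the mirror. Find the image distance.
f = +11.9 cm (concave); 1/di = 1/f − 1/do → di = 20.7 cm (real image, in front of mirror)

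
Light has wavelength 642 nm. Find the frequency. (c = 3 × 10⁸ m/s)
f = c/λ = 4.673 × 10¹⁴ Hz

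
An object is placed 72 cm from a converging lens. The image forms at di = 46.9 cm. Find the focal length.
1/f = 1/do + 1/di → f = 28.4 cm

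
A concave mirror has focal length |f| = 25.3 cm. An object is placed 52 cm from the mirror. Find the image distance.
f = +25.3 cm (concave); 1/di = 1/f − 1/do → di = 49.27 cm (real image, in front of mirror)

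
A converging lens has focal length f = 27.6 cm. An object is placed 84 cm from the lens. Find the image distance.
1/di = 1/f − 1/do → di = 41.11 cm (real image)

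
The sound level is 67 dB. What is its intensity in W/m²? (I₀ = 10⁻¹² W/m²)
I = I₀·10^(β/10) = 5.01 × 10⁻⁶ W/m²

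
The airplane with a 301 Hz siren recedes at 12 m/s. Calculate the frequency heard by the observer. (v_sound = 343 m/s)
f_obs = f·v/(v + v_s) = 290.8 Hz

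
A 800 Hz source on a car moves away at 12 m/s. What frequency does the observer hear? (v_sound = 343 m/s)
f_obs = f·v/(v + v_s) = 773 Hz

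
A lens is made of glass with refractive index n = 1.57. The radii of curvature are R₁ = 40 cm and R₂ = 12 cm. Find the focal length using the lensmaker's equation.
1/f = (n − 1)(1/R₁ − 1/R₂) → f = -30.08 cm (diverging lens)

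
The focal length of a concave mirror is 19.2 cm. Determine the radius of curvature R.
R = 2|f| = 38.4 cm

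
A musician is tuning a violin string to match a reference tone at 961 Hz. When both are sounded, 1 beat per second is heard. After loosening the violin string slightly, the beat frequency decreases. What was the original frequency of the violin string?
962 Hz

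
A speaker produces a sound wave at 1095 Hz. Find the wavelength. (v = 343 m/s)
λ = v/f = 0.3132 m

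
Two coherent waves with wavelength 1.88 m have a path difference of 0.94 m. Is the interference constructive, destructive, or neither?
destructive — path difference = 0.5λ, an odd multiple of λ/2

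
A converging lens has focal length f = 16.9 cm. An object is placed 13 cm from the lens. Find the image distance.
1/di = 1/f − 1/do → di = -56.33 cm (virtual image)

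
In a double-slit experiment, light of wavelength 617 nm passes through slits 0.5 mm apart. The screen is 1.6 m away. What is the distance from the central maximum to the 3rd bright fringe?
y = mλL/d = 5.923 mm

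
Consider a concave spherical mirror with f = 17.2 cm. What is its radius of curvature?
R = 2|f| = 34.4 cm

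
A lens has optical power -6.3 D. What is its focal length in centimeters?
f = 1/P = -15.87 cm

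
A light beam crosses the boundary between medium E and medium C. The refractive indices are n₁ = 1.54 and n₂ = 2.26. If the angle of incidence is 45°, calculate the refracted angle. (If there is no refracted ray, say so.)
sin θ₂ = (n₁/n₂)·sin θ₁ = 0.4818 → θ₂ = 28.81°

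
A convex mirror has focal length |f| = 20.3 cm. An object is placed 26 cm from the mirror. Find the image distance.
f = −20.3 cm (convex); 1/di = 1/f − 1/do → di = -11.4 cm (virtual image, behind mirror)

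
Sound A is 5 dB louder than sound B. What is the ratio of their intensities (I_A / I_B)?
I_A/I_B = 10^(Δβ/10) = 3.162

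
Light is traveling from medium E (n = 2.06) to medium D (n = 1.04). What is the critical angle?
θc = arcsin(n₂/n₁) = 30.32°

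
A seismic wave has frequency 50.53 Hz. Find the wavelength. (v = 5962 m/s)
λ = v/f = 118 m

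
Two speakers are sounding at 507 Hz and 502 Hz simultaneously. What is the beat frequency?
5 Hz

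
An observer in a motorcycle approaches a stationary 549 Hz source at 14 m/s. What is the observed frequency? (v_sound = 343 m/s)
f_obs = f·(v + v_o)/v = 571.4 Hz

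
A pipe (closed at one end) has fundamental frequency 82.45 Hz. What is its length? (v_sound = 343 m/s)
L = v/(4f₁) = 1.04 m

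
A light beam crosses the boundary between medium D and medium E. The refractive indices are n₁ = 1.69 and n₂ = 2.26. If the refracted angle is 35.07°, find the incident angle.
sin θ₁ = (n₂/n₁)·sin θ₂ → θ₁ = 50.21°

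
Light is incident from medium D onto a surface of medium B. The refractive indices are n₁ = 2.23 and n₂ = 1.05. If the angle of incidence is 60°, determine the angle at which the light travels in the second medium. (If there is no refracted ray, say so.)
sin θ₂ = (n₁/n₂)·sin θ₁ = 1.839 > 1, so there is no refracted ray — the light undergoes total internal reflection.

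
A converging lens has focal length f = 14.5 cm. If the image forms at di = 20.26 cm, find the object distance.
1/do = 1/f − 1/di → do = 51 cm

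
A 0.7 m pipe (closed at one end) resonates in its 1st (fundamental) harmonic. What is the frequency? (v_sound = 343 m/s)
fₙ = nv/(4L) = 122.5 Hz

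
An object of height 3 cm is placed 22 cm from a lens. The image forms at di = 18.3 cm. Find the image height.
hi = (-di/do) × ho = -2.495 cm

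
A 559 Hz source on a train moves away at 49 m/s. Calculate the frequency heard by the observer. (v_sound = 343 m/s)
f_obs = f·v/(v + v_s) = 489.1 Hz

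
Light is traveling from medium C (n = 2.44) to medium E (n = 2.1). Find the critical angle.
θc = arcsin(n₂/n₁) = 59.39°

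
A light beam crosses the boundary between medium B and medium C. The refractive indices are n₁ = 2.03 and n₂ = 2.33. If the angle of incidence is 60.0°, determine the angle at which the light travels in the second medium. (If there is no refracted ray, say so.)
sin θ₂ = (n₁/n₂)·sin θ₁ = 0.7545 → θ₂ = 48.98°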